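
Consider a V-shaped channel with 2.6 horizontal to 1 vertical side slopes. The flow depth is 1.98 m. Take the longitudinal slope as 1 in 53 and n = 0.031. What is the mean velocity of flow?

V = 4.2 m/s

For a triangular section with side slope z = 2.6: A = zy² = 2.6×1.98² = 10.19 m²; P = 2y√(1+z²) = 2×1.98×2.786 = 11.03 m.
Hydraulic radius R = A/P = 10.19/11.03 = 0.924 m.
From Manning's equation, V = (1/n) R^(2/3) S^(1/2) = (1/0.031) × 0.924^(2/3) × 0.01887^(1/2) = 4.2 m/s.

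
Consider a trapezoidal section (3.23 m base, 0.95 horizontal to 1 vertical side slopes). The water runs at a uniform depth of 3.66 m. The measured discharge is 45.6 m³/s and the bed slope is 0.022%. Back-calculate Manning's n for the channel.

n = 0.012

With bottom width b = 3.23 m and side slope z = 0.95: A = (b + zy)y = (3.23 + 0.95×3.66)×3.66 = 24.55 m²; P = b + 2y√(1+z²) = 3.23 + 2×3.66×1.379 = 13.33 m.
Hydraulic radius R = A/P = 24.55/13.33 = 1.842 m.
Rearranging Manning's equation: n = (1/Q) A R^(2/3) S^(1/2) = (1/45.6) × 24.55 × 1.842^(2/3) × √0.00022 = 0.012.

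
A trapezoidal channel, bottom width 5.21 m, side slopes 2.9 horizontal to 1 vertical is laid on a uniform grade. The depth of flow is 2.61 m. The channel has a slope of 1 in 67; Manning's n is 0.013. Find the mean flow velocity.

V = 12.7 m/s

With bottom width b = 5.21 m and side slope z = 2.9: A = (b + zy)y = (5.21 + 2.9×2.61)×2.61 = 33.35 m²; P = b + 2y√(1+z²) = 5.21 + 2×2.61×3.068 = 21.22 m.
Hydraulic radius R = A/P = 33.35/21.22 = 1.572 m.
From Manning's equation, V = (1/n) R^(2/3) S^(1/2) = (1/0.013) × 1.572^(2/3) × 0.01493^(1/2) = 12.7 m/s.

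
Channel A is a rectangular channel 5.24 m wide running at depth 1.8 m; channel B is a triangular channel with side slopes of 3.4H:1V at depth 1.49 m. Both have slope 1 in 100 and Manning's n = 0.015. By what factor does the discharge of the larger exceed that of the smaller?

1.63

Channel A: Flow area A = b·y = 5.24 × 1.8 = 9.432 m². Wetted perimeter P = b + 2y = 5.24 + 2×1.8 = 8.84 m. Hydraulic radius R = A/P = 9.432/8.84 = 1.067 m. Q_A = (1/0.015)·9.432·1.067^(2/3)·√0.01 = 65.66 m³/s.
Channel B: For a triangular section with side slope z = 3.4: A = zy² = 3.4×1.49² = 7.548 m²; P = 2y√(1+z²) = 2×1.49×3.544 = 10.56 m. Hydraulic radius R = A/P = 7.548/10.56 = 0.7147 m. Q_B = (1/0.015)·7.548·0.7147^(2/3)·√0.01 = 40.23 m³/s.
The larger discharge is 65.66 m³/s and the smaller is 40.23 m³/s; the ratio is 1.63.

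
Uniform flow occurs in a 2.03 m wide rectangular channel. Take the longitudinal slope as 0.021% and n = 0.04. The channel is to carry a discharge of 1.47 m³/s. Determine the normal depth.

y_n = 2.49 m

Manning's equation rearranged: A R^(2/3) = nQ / (1·√S) = 0.04 × 1.47 / (√0.00021) = 4.058.
At y = 2.18 m: A R^(2/3) = 3.464 — low.
At y = 3.01 m: A R^(2/3) = 5.084 — high.
At y = 2.49 m: A R^(2/3) = 4.065 — ≈ 4.058.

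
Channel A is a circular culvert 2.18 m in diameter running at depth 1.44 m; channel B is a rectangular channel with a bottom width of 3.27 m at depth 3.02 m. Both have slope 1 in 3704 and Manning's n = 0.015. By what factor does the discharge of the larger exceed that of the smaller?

Channel A: For a circular section of diameter D = 2.18 m at depth y = 1.44 m, the central angle is θ = 2 arccos(1 − 2y/D) = 3.795 rad. Then A = (D²/8)(θ − sin θ) = 2.616 m² and P = Dθ/2 = 4.137 m. Hydraulic radius R = A/P = 2.616/4.137 = 0.6323 m. Q_A = (1/0.015)·2.616·0.6323^(2/3)·√0.00027 = 2.111 m³/s.
Channel B: Flow area A = b·y = 3.27 × 3.02 = 9.875 m². Wetted perimeter P = b + 2y = 3.27 + 2×3.02 = 9.31 m. Hydraulic radius R = A/P = 9.875/9.31 = 1.061 m. Q_B = (1/0.015)·9.875·1.061^(2/3)·√0.00027 = 11.25 m³/s.
The larger discharge is 11.25 m³/s and the smaller is 2.111 m³/s; the ratio is 5.33.

5.33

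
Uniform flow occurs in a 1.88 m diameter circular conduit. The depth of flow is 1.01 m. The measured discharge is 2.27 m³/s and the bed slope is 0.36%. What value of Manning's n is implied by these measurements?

For a circular section of diameter D = 1.88 m at depth y = 1.01 m, the central angle is θ = 2 arccos(1 − 2y/D) = 3.291 rad. Then A = (D²/8)(θ − sin θ) = 1.519 m² and P = Dθ/2 = 3.093 m.
Hydraulic radius R = A/P = 1.519/3.093 = 0.4912 m.
Rearranging Manning's equation: n = (1/Q) A R^(2/3) S^(1/2) = (1/2.27) × 1.519 × 0.4912^(2/3) × √0.0036 = 0.025.

n = 0.025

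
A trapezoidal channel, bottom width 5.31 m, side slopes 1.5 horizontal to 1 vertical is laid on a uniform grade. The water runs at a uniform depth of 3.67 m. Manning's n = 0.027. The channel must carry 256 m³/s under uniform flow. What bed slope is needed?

S = 0.011

With bottom width b = 5.31 m and side slope z = 1.5: A = (b + zy)y = (5.31 + 1.5×3.67)×3.67 = 39.69 m²; P = b + 2y√(1+z²) = 5.31 + 2×3.67×1.803 = 18.54 m.
Hydraulic radius R = A/P = 39.69/18.54 = 2.141 m.
From Manning's equation, S = [nQ / (1 A R^(2/3))]² = [0.027 × 256 / (1 × 39.69 × 2.141^(2/3))]² = 0.011.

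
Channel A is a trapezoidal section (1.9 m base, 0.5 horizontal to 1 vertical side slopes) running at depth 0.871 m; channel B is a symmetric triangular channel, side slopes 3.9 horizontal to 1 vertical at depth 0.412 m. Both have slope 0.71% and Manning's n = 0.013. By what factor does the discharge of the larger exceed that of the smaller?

5.88

Channel A: With bottom width b = 1.9 m and side slope z = 0.5: A = (b + zy)y = (1.9 + 0.5×0.871)×0.871 = 2.034 m²; P = b + 2y√(1+z²) = 1.9 + 2×0.871×1.118 = 3.848 m. Hydraulic radius R = A/P = 2.034/3.848 = 0.5287 m. Q_A = (1/0.013)·2.034·0.5287^(2/3)·√0.0071 = 8.621 m³/s.
Channel B: For a triangular section with side slope z = 3.9: A = zy² = 3.9×0.412² = 0.662 m²; P = 2y√(1+z²) = 2×0.412×4.026 = 3.318 m. Hydraulic radius R = A/P = 0.662/3.318 = 0.1995 m. Q_B = (1/0.013)·0.662·0.1995^(2/3)·√0.0071 = 1.465 m³/s.
The larger discharge is 8.621 m³/s and the smaller is 1.465 m³/s; the ratio is 5.88.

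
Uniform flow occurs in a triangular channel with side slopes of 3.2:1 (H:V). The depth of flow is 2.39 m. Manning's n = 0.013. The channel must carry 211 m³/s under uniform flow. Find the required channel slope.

S = 0.0189

For a triangular section with side slope z = 3.2: A = zy² = 3.2×2.39² = 18.28 m²; P = 2y√(1+z²) = 2×2.39×3.353 = 16.03 m.
Hydraulic radius R = A/P = 18.28/16.03 = 1.141 m.
From Manning's equation, S = [nQ / (1 A R^(2/3))]² = [0.013 × 211 / (1 × 18.28 × 1.141^(2/3))]² = 0.0189.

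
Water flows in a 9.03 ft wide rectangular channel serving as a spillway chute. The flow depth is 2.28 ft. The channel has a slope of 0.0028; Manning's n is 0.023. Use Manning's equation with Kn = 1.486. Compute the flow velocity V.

Flow area A = b·y = 9.03 × 2.28 = 20.59 ft². Wetted perimeter P = b + 2y = 9.03 + 2×2.28 = 13.59 ft.
Hydraulic radius R = A/P = 20.59/13.59 = 1.515 ft.
From Manning's equation, V = (1.486/n) R^(2/3) S^(1/2) = (1.486/0.023) × 1.515^(2/3) × 0.0028^(1/2) = 4.51 ft/s.

V = 4.51 ft/s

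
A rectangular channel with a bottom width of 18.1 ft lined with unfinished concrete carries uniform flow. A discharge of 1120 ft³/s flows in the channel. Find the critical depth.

y_c = 4.92 ft

For a rectangular channel, critical depth y_c = (q²/g)^(1/3) where q = Q/b = 1120/18.1 = 61.88 ft²/s.
So y_c = (61.88²/32.2)^(1/3) = 4.92 ft.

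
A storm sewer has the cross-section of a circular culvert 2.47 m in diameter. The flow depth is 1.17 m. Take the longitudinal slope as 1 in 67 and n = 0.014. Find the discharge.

For a circular section of diameter D = 2.47 m at depth y = 1.17 m, the central angle is θ = 2 arccos(1 − 2y/D) = 3.036 rad. Then A = (D²/8)(θ − sin θ) = 2.235 m² and P = Dθ/2 = 3.75 m.
Hydraulic radius R = A/P = 2.235/3.75 = 0.5961 m.
Manning's equation: Q = (1/n) A R^(2/3) S^(1/2) = (1/0.014) × 2.235 × 0.5961^(2/3) × 0.01493^(1/2) = 13.8 m³/s.

Q = 13.8 m³/s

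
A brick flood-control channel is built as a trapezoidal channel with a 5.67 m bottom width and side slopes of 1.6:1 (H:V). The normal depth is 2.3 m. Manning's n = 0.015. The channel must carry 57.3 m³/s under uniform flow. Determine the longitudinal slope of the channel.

With bottom width b = 5.67 m and side slope z = 1.6: A = (b + zy)y = (5.67 + 1.6×2.3)×2.3 = 21.5 m²; P = b + 2y√(1+z²) = 5.67 + 2×2.3×1.887 = 14.35 m.
Hydraulic radius R = A/P = 21.5/14.35 = 1.499 m.
From Manning's equation, S = [nQ / (1 A R^(2/3))]² = [0.015 × 57.3 / (1 × 21.5 × 1.499^(2/3))]² = 0.000931.

S = 0.000931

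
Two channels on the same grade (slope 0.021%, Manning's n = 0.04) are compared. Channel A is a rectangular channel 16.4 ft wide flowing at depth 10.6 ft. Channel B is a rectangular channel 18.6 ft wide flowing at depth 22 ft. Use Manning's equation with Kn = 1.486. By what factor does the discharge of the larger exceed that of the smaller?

2.97

Channel A: Flow area A = b·y = 16.4 × 10.6 = 173.8 ft². Wetted perimeter P = b + 2y = 16.4 + 2×10.6 = 37.6 ft. Hydraulic radius R = A/P = 173.8/37.6 = 4.623 ft. Q_A = (1.486/0.04)·173.8·4.623^(2/3)·√0.00021 = 259.7 ft³/s.
Channel B: Flow area A = b·y = 18.6 × 22 = 409.2 ft². Wetted perimeter P = b + 2y = 18.6 + 2×22 = 62.6 ft. Hydraulic radius R = A/P = 409.2/62.6 = 6.537 ft. Q_B = (1.486/0.04)·409.2·6.537^(2/3)·√0.00021 = 770.2 ft³/s.
The larger discharge is 770.2 ft³/s and the smaller is 259.7 ft³/s; the ratio is 2.97.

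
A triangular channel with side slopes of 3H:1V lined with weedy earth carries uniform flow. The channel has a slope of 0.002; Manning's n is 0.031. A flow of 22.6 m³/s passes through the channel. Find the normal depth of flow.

Manning's equation rearranged: A R^(2/3) = nQ / (1·√S) = 0.031 × 22.6 / (√0.002) = 15.67.
Trying y = 2 m: A R^(2/3) = 11.59 — short.
Trying y = 2.24 m: A R^(2/3) = 15.67 — close enough.

y_n = 2.24 m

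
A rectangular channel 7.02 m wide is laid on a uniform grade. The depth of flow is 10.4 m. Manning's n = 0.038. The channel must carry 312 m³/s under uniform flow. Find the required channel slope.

Flow area A = b·y = 7.02 × 10.4 = 73.01 m². Wetted perimeter P = b + 2y = 7.02 + 2×10.4 = 27.82 m.
Hydraulic radius R = A/P = 73.01/27.82 = 2.624 m.
From Manning's equation, S = [nQ / (1 A R^(2/3))]² = [0.038 × 312 / (1 × 73.01 × 2.624^(2/3))]² = 0.00729.

S = 0.00729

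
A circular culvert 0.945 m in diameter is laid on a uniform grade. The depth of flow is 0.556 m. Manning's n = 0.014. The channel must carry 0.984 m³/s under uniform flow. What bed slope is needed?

For a circular section of diameter D = 0.945 m at depth y = 0.556 m, the central angle is θ = 2 arccos(1 − 2y/D) = 3.497 rad. Then A = (D²/8)(θ − sin θ) = 0.4292 m² and P = Dθ/2 = 1.652 m.
Hydraulic radius R = A/P = 0.4292/1.652 = 0.2598 m.
From Manning's equation, S = [nQ / (1 A R^(2/3))]² = [0.014 × 0.984 / (1 × 0.4292 × 0.2598^(2/3))]² = 0.00622.

S = 0.00622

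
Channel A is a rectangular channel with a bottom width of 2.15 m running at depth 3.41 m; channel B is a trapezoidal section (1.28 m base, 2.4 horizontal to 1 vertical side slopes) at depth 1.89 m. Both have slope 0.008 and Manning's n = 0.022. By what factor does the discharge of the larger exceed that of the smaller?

1.7

Channel A: Flow area A = b·y = 2.15 × 3.41 = 7.332 m². Wetted perimeter P = b + 2y = 2.15 + 2×3.41 = 8.97 m. Hydraulic radius R = A/P = 7.332/8.97 = 0.8173 m. Q_A = (1/0.022)·7.332·0.8173^(2/3)·√0.008 = 26.06 m³/s.
Channel B: With bottom width b = 1.28 m and side slope z = 2.4: A = (b + zy)y = (1.28 + 2.4×1.89)×1.89 = 10.99 m²; P = b + 2y√(1+z²) = 1.28 + 2×1.89×2.6 = 11.11 m. Hydraulic radius R = A/P = 10.99/11.11 = 0.9896 m. Q_B = (1/0.022)·10.99·0.9896^(2/3)·√0.008 = 44.38 m³/s.
The larger discharge is 44.38 m³/s and the smaller is 26.06 m³/s; the ratio is 1.7.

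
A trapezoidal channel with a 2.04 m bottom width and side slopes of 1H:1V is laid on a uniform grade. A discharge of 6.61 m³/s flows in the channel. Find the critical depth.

At critical depth, Q² T / (g A³) = 1, i.e. A³/T = Q²/g = 6.61²/9.81 = 4.454.
At y = 0.742 m: A³/T = 2.496 — too small.
At y = 0.879 m: A³/T = 4.447 — matches.

y_c = 0.879 m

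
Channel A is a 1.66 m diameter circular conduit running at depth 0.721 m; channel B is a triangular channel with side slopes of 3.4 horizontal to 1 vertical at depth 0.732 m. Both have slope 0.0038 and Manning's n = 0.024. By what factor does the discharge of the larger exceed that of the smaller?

1.93

Channel A: For a circular section of diameter D = 1.66 m at depth y = 0.721 m, the central angle is θ = 2 arccos(1 − 2y/D) = 2.878 rad. Then A = (D²/8)(θ − sin θ) = 0.9017 m² and P = Dθ/2 = 2.389 m. Hydraulic radius R = A/P = 0.9017/2.389 = 0.3775 m. Q_A = (1/0.024)·0.9017·0.3775^(2/3)·√0.0038 = 1.21 m³/s.
Channel B: For a triangular section with side slope z = 3.4: A = zy² = 3.4×0.732² = 1.822 m²; P = 2y√(1+z²) = 2×0.732×3.544 = 5.188 m. Hydraulic radius R = A/P = 1.822/5.188 = 0.3511 m. Q_B = (1/0.024)·1.822·0.3511^(2/3)·√0.0038 = 2.329 m³/s.
The larger discharge is 2.329 m³/s and the smaller is 1.21 m³/s; the ratio is 1.93.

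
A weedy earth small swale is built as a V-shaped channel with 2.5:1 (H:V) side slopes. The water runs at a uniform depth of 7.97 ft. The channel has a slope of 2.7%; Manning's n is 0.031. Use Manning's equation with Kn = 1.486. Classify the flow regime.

For a triangular section with side slope z = 2.5: A = zy² = 2.5×7.97² = 158.8 ft²; P = 2y√(1+z²) = 2×7.97×2.693 = 42.92 ft.
Hydraulic radius R = A/P = 158.8/42.92 = 3.7 ft.
V = (1.486/n) R^(2/3) √S = (1.486/0.031) × 3.7^(2/3) × √0.027 = 18.84 ft/s. Hydraulic depth D_h = A/T = 158.8/39.85 = 3.985 ft.
Froude number Fr = V/√(g·D_h) = 18.84/√(32.2×3.985) = 1.66, which is greater than 1, so the flow is supercritical.

supercritical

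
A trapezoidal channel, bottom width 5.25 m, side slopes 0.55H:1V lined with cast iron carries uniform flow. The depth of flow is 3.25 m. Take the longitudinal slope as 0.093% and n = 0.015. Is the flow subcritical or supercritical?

subcritical

With bottom width b = 5.25 m and side slope z = 0.55: A = (b + zy)y = (5.25 + 0.55×3.25)×3.25 = 22.87 m²; P = b + 2y√(1+z²) = 5.25 + 2×3.25×1.141 = 12.67 m.
Hydraulic radius R = A/P = 22.87/12.67 = 1.805 m.
V = (1/n) R^(2/3) √S = (1/0.015) × 1.805^(2/3) × √0.00093 = 3.014 m/s. Hydraulic depth D_h = A/T = 22.87/8.825 = 2.592 m.
Froude number Fr = V/√(g·D_h) = 3.014/√(9.81×2.592) = 0.598, which is less than 1, so the flow is subcritical.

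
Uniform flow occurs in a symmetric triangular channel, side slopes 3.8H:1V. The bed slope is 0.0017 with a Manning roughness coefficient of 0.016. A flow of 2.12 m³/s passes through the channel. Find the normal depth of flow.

Manning's equation rearranged: A R^(2/3) = nQ / (1·√S) = 0.016 × 2.12 / (√0.0017) = 0.8227.
Trying y = 0.767 m: A R^(2/3) = 1.154 — too large.
Trying y = 0.566 m: A R^(2/3) = 0.5132 — too small.
Trying y = 0.676 m: A R^(2/3) = 0.824 — close enough.

y_n = 0.676 m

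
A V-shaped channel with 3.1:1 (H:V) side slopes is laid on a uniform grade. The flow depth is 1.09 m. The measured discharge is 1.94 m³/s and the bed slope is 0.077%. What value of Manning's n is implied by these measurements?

For a triangular section with side slope z = 3.1: A = zy² = 3.1×1.09² = 3.683 m²; P = 2y√(1+z²) = 2×1.09×3.257 = 7.101 m.
Hydraulic radius R = A/P = 3.683/7.101 = 0.5187 m.
Rearranging Manning's equation: n = (1/Q) A R^(2/3) S^(1/2) = (1/1.94) × 3.683 × 0.5187^(2/3) × √0.00077 = 0.034.

n = 0.034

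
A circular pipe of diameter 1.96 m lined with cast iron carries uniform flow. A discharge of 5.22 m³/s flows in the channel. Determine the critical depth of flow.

At critical depth, Q² T / (g A³) = 1, i.e. A³/T = Q²/g = 5.22²/9.81 = 2.778.
At y = 0.756 m: A³/T = 0.6482 — low.
At y = 1.33 m: A³/T = 5.657 — high.
At y = 1.11 m: A³/T = 2.819 — ≈ 2.778.

y_c = 1.11 m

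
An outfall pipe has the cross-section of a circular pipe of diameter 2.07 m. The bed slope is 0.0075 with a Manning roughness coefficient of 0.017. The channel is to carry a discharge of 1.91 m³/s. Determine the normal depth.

Manning's equation rearranged: A R^(2/3) = nQ / (1·√S) = 0.017 × 1.91 / (√0.0075) = 0.3749.
At y = 0.726 m: A R^(2/3) = 0.5726 — high.
At y = 0.582 m: A R^(2/3) = 0.3745 — matches.

y_n = 0.582 m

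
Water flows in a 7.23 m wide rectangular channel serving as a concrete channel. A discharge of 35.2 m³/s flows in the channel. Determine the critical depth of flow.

For a rectangular channel, critical depth y_c = (q²/g)^(1/3) where q = Q/b = 35.2/7.23 = 4.869 m²/s.
So y_c = (4.869²/9.81)^(1/3) = 1.34 m.

y_c = 1.34 m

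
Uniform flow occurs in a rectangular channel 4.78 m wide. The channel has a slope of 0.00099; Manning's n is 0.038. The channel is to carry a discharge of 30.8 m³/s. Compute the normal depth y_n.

y_n = 5.53 m

Manning's equation rearranged: A R^(2/3) = nQ / (1·√S) = 0.038 × 30.8 / (√0.00099) = 37.2.
Try y = 6.42 m: A R^(2/3) = 44.42 — high.
Try y = 5.53 m: A R^(2/3) = 37.19 — close enough.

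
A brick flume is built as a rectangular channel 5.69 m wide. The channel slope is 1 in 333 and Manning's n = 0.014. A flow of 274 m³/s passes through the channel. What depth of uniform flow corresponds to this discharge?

y_n = 7.58 m

Manning's equation rearranged: A R^(2/3) = nQ / (1·√S) = 0.014 × 274 / (√0.003003) = 70.
Try y = 8.51 m: A R^(2/3) = 80.22 — over.
Try y = 5.21 m: A R^(2/3) = 44.52 — short.
Try y = 7.58 m: A R^(2/3) = 70.02 — ≈ 70.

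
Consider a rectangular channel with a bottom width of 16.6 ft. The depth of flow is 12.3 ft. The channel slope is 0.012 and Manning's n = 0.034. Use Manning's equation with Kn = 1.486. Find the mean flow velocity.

V = 13.9 ft/s

Flow area A = b·y = 16.6 × 12.3 = 204.2 ft². Wetted perimeter P = b + 2y = 16.6 + 2×12.3 = 41.2 ft.
Hydraulic radius R = A/P = 204.2/41.2 = 4.956 ft.
From Manning's equation, V = (1.486/n) R^(2/3) S^(1/2) = (1.486/0.034) × 4.956^(2/3) × 0.012^(1/2) = 13.9 ft/s.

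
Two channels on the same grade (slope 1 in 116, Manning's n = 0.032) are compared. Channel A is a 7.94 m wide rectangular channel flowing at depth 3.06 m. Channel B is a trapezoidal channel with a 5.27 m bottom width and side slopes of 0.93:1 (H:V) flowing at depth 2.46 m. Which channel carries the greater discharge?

Channel A: Flow area A = b·y = 7.94 × 3.06 = 24.3 m². Wetted perimeter P = b + 2y = 7.94 + 2×3.06 = 14.06 m. Hydraulic radius R = A/P = 24.3/14.06 = 1.728 m. Q_A = (1/0.032)·24.3·1.728^(2/3)·√0.008621 = 101.5 m³/s.
Channel B: With bottom width b = 5.27 m and side slope z = 0.93: A = (b + zy)y = (5.27 + 0.93×2.46)×2.46 = 18.59 m²; P = b + 2y√(1+z²) = 5.27 + 2×2.46×1.366 = 11.99 m. Hydraulic radius R = A/P = 18.59/11.99 = 1.551 m. Q_B = (1/0.032)·18.59·1.551^(2/3)·√0.008621 = 72.27 m³/s.
Q_A = 101.5 m³/s vs Q_B = 72.27 m³/s, so channel A carries more.

channel A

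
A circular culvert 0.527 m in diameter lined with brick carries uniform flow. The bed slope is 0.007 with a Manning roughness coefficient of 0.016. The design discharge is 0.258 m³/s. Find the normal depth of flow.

y_n = 0.381 m

Manning's equation rearranged: A R^(2/3) = nQ / (1·√S) = 0.016 × 0.258 / (√0.007) = 0.04934.
Try y = 0.318 m: A R^(2/3) = 0.03827 — short.
Try y = 0.461 m: A R^(2/3) = 0.05933 — over.
Try y = 0.381 m: A R^(2/3) = 0.04927 — ≈ 0.04934.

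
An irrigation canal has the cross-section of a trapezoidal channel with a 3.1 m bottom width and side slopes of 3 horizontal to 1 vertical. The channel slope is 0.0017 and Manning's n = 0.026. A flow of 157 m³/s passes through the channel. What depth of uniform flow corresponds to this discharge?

Manning's equation rearranged: A R^(2/3) = nQ / (1·√S) = 0.026 × 157 / (√0.0017) = 99.
Trying y = 3.57 m: A R^(2/3) = 76.16 — too small.
Trying y = 4.84 m: A R^(2/3) = 158.3 — too large.
Trying y = 3.99 m: A R^(2/3) = 99.3 — matches.

y_n = 3.99 m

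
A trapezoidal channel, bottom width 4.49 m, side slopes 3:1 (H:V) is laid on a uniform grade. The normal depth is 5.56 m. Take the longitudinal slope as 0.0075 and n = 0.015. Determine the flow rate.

Q = 1400 m³/s

With bottom width b = 4.49 m and side slope z = 3: A = (b + zy)y = (4.49 + 3×5.56)×5.56 = 117.7 m²; P = b + 2y√(1+z²) = 4.49 + 2×5.56×3.162 = 39.65 m.
Hydraulic radius R = A/P = 117.7/39.65 = 2.968 m.
Manning's equation: Q = (1/n) A R^(2/3) S^(1/2) = (1/0.015) × 117.7 × 2.968^(2/3) × 0.0075^(1/2) = 1400 m³/s.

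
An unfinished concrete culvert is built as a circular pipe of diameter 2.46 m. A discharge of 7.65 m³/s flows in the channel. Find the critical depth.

y_c = 1.26 m

At critical depth, Q² T / (g A³) = 1, i.e. A³/T = Q²/g = 7.65²/9.81 = 5.966.
Try y = 0.925 m: A³/T = 1.83 — short.
Try y = 1.47 m: A³/T = 10.78 — over.
Try y = 1.26 m: A³/T = 5.982 — close enough.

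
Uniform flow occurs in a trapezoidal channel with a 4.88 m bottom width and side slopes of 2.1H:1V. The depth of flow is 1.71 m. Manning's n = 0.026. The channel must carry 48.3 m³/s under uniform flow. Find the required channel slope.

With bottom width b = 4.88 m and side slope z = 2.1: A = (b + zy)y = (4.88 + 2.1×1.71)×1.71 = 14.49 m²; P = b + 2y√(1+z²) = 4.88 + 2×1.71×2.326 = 12.83 m.
Hydraulic radius R = A/P = 14.49/12.83 = 1.129 m.
From Manning's equation, S = [nQ / (1 A R^(2/3))]² = [0.026 × 48.3 / (1 × 14.49 × 1.129^(2/3))]² = 0.0064.

S = 0.0064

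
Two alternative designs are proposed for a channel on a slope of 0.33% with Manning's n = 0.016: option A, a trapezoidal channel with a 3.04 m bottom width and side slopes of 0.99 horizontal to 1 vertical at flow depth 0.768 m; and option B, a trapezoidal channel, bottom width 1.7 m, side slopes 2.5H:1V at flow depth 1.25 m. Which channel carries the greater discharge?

Channel A: With bottom width b = 3.04 m and side slope z = 0.99: A = (b + zy)y = (3.04 + 0.99×0.768)×0.768 = 2.919 m²; P = b + 2y√(1+z²) = 3.04 + 2×0.768×1.407 = 5.201 m. Hydraulic radius R = A/P = 2.919/5.201 = 0.5611 m. Q_A = (1/0.016)·2.919·0.5611^(2/3)·√0.0033 = 7.129 m³/s.
Channel B: With bottom width b = 1.7 m and side slope z = 2.5: A = (b + zy)y = (1.7 + 2.5×1.25)×1.25 = 6.031 m²; P = b + 2y√(1+z²) = 1.7 + 2×1.25×2.693 = 8.431 m. Hydraulic radius R = A/P = 6.031/8.431 = 0.7153 m. Q_B = (1/0.016)·6.031·0.7153^(2/3)·√0.0033 = 17.32 m³/s.
Q_A = 7.129 m³/s vs Q_B = 17.32 m³/s, so channel B carries more.

channel B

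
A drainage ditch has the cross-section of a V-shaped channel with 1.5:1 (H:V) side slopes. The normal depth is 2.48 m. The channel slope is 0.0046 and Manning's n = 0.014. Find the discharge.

Q = 45.6 m³/s

For a triangular section with side slope z = 1.5: A = zy² = 1.5×2.48² = 9.226 m²; P = 2y√(1+z²) = 2×2.48×1.803 = 8.942 m.
Hydraulic radius R = A/P = 9.226/8.942 = 1.032 m.
Manning's equation: Q = (1/n) A R^(2/3) S^(1/2) = (1/0.014) × 9.226 × 1.032^(2/3) × 0.0046^(1/2) = 45.6 m³/s.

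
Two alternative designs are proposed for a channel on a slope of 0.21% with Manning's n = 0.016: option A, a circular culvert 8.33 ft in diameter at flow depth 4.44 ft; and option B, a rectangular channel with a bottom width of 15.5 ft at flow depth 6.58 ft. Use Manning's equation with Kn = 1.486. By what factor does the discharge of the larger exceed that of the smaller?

Channel A: For a circular section of diameter D = 8.33 ft at depth y = 4.44 ft, the central angle is θ = 2 arccos(1 − 2y/D) = 3.274 rad. Then A = (D²/8)(θ − sin θ) = 29.54 ft² and P = Dθ/2 = 13.64 ft. Hydraulic radius R = A/P = 29.54/13.64 = 2.166 ft. Q_A = (1.486/0.016)·29.54·2.166^(2/3)·√0.0021 = 210.5 ft³/s.
Channel B: Flow area A = b·y = 15.5 × 6.58 = 102 ft². Wetted perimeter P = b + 2y = 15.5 + 2×6.58 = 28.66 ft. Hydraulic radius R = A/P = 102/28.66 = 3.559 ft. Q_B = (1.486/0.016)·102·3.559^(2/3)·√0.0021 = 1012 ft³/s.
The larger discharge is 1012 ft³/s and the smaller is 210.5 ft³/s; the ratio is 4.81.

4.81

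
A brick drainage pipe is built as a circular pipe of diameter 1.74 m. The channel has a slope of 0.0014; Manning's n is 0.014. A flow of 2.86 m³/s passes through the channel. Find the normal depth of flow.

y_n = 1.16 m

Manning's equation rearranged: A R^(2/3) = nQ / (1·√S) = 0.014 × 2.86 / (√0.0014) = 1.07.
Trying y = 1.36 m: A R^(2/3) = 1.303 — high.
Trying y = 0.839 m: A R^(2/3) = 0.6415 — low.
Trying y = 1.16 m: A R^(2/3) = 1.07 — close enough.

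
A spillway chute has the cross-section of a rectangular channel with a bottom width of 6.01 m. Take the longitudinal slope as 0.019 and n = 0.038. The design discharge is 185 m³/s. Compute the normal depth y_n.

y_n = 5.46 m

Manning's equation rearranged: A R^(2/3) = nQ / (1·√S) = 0.038 × 185 / (√0.019) = 51.
Trying y = 4.62 m: A R^(2/3) = 41.4 — low.
Trying y = 6.77 m: A R^(2/3) = 66.32 — high.
Trying y = 5.46 m: A R^(2/3) = 51.01 — close enough.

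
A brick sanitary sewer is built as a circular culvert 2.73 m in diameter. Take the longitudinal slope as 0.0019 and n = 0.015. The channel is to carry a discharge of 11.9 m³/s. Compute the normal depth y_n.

y_n = 2.03 m

Manning's equation rearranged: A R^(2/3) = nQ / (1·√S) = 0.015 × 11.9 / (√0.0019) = 4.095.
Try y = 1.42 m: A R^(2/3) = 2.425 — short.
Try y = 2.03 m: A R^(2/3) = 4.096 — close enough.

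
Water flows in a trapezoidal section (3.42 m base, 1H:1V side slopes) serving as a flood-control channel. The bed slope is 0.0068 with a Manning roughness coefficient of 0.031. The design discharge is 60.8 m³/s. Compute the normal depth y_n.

y_n = 2.78 m

Manning's equation rearranged: A R^(2/3) = nQ / (1·√S) = 0.031 × 60.8 / (√0.0068) = 22.86.
Try y = 1.95 m: A R^(2/3) = 11.64 — too small.
Try y = 2.78 m: A R^(2/3) = 22.86 — close enough.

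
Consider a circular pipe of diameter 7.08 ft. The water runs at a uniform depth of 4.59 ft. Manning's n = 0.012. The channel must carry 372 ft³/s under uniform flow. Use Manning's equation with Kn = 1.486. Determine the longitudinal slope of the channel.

For a circular section of diameter D = 7.08 ft at depth y = 4.59 ft, the central angle is θ = 2 arccos(1 − 2y/D) = 3.744 rad. Then A = (D²/8)(θ − sin θ) = 27.01 ft² and P = Dθ/2 = 13.25 ft.
Hydraulic radius R = A/P = 27.01/13.25 = 2.038 ft.
From Manning's equation, S = [nQ / (1.486 A R^(2/3))]² = [0.012 × 372 / (1.486 × 27.01 × 2.038^(2/3))]² = 0.00479.

S = 0.00479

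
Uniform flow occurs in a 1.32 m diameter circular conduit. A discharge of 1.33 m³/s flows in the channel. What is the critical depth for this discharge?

At critical depth, Q² T / (g A³) = 1, i.e. A³/T = Q²/g = 1.33²/9.81 = 0.1803.
Trying y = 0.507 m: A³/T = 0.08836 — short.
Trying y = 0.611 m: A³/T = 0.1807 — matches.

y_c = 0.611 m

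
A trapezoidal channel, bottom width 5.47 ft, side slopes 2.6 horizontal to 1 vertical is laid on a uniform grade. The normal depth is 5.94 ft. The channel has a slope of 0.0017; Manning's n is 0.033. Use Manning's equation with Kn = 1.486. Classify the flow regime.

subcritical

With bottom width b = 5.47 ft and side slope z = 2.6: A = (b + zy)y = (5.47 + 2.6×5.94)×5.94 = 124.2 ft²; P = b + 2y√(1+z²) = 5.47 + 2×5.94×2.786 = 38.56 ft.
Hydraulic radius R = A/P = 124.2/38.56 = 3.221 ft.
V = (1.486/n) R^(2/3) √S = (1.486/0.033) × 3.221^(2/3) × √0.0017 = 4.05 ft/s. Hydraulic depth D_h = A/T = 124.2/36.36 = 3.417 ft.
Froude number Fr = V/√(g·D_h) = 4.05/√(32.2×3.417) = 0.386, which is less than 1, so the flow is subcritical.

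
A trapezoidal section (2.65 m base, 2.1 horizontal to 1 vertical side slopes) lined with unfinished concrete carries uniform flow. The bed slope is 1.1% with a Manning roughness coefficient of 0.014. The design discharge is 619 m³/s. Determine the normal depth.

y_n = 4.24 m

Manning's equation rearranged: A R^(2/3) = nQ / (1·√S) = 0.014 × 619 / (√0.011) = 82.63.
Try y = 3.11 m: A R^(2/3) = 40.16 — too small.
Try y = 4.74 m: A R^(2/3) = 107.7 — too large.
Try y = 4.24 m: A R^(2/3) = 82.6 — close enough.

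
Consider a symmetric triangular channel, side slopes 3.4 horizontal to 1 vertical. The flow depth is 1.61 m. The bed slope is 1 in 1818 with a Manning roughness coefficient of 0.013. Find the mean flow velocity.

V = 1.52 m/s

For a triangular section with side slope z = 3.4: A = zy² = 3.4×1.61² = 8.813 m²; P = 2y√(1+z²) = 2×1.61×3.544 = 11.41 m.
Hydraulic radius R = A/P = 8.813/11.41 = 0.7723 m.
From Manning's equation, V = (1/n) R^(2/3) S^(1/2) = (1/0.013) × 0.7723^(2/3) × 0.0005501^(1/2) = 1.52 m/s.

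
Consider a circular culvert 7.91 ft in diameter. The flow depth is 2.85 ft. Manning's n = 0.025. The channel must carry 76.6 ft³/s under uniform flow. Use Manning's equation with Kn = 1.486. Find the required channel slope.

S = 0.00359

For a circular section of diameter D = 7.91 ft at depth y = 2.85 ft, the central angle is θ = 2 arccos(1 − 2y/D) = 2.575 rad. Then A = (D²/8)(θ − sin θ) = 15.94 ft² and P = Dθ/2 = 10.19 ft.
Hydraulic radius R = A/P = 15.94/10.19 = 1.566 ft.
From Manning's equation, S = [nQ / (1.486 A R^(2/3))]² = [0.025 × 76.6 / (1.486 × 15.94 × 1.566^(2/3))]² = 0.00359.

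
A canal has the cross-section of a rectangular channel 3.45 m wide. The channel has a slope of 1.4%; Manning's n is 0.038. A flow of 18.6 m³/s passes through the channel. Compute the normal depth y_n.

y_n = 1.86 m

Manning's equation rearranged: A R^(2/3) = nQ / (1·√S) = 0.038 × 18.6 / (√0.014) = 5.974.
Trying y = 1.31 m: A R^(2/3) = 3.713 — too small.
Trying y = 1.86 m: A R^(2/3) = 5.959 — matches.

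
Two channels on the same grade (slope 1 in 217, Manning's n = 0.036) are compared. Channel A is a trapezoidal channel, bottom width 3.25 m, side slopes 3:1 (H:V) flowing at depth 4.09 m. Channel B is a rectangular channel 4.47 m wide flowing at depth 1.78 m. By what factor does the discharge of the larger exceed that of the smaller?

Channel A: With bottom width b = 3.25 m and side slope z = 3: A = (b + zy)y = (3.25 + 3×4.09)×4.09 = 63.48 m²; P = b + 2y√(1+z²) = 3.25 + 2×4.09×3.162 = 29.12 m. Hydraulic radius R = A/P = 63.48/29.12 = 2.18 m. Q_A = (1/0.036)·63.48·2.18^(2/3)·√0.004608 = 201.2 m³/s.
Channel B: Flow area A = b·y = 4.47 × 1.78 = 7.957 m². Wetted perimeter P = b + 2y = 4.47 + 2×1.78 = 8.03 m. Hydraulic radius R = A/P = 7.957/8.03 = 0.9909 m. Q_B = (1/0.036)·7.957·0.9909^(2/3)·√0.004608 = 14.91 m³/s.
The larger discharge is 201.2 m³/s and the smaller is 14.91 m³/s; the ratio is 13.5.

13.5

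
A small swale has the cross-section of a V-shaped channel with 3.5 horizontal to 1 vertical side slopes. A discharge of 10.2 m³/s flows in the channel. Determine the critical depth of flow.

At critical depth, Q² T / (g A³) = 1, i.e. A³/T = Q²/g = 10.2²/9.81 = 10.61.
Try y = 0.914 m: A³/T = 3.907 — low.
Try y = 1.33 m: A³/T = 25.49 — high.
Try y = 1.12 m: A³/T = 10.79 — matches.

y_c = 1.12 m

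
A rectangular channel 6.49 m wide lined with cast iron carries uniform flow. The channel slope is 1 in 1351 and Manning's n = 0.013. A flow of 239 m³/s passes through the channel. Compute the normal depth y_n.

y_n = 9.73 m

Manning's equation rearranged: A R^(2/3) = nQ / (1·√S) = 0.013 × 239 / (√0.0007402) = 114.2.
Try y = 11.8 m: A R^(2/3) = 142.8 — over.
Try y = 9.73 m: A R^(2/3) = 114.2 — ≈ 114.2.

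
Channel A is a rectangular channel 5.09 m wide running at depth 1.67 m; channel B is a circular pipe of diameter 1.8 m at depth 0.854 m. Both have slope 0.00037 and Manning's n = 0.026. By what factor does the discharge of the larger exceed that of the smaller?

12.5

Channel A: Flow area A = b·y = 5.09 × 1.67 = 8.5 m². Wetted perimeter P = b + 2y = 5.09 + 2×1.67 = 8.43 m. Hydraulic radius R = A/P = 8.5/8.43 = 1.008 m. Q_A = (1/0.026)·8.5·1.008^(2/3)·√0.00037 = 6.324 m³/s.
Channel B: For a circular section of diameter D = 1.8 m at depth y = 0.854 m, the central angle is θ = 2 arccos(1 − 2y/D) = 3.039 rad. Then A = (D²/8)(θ − sin θ) = 1.19 m² and P = Dθ/2 = 2.735 m. Hydraulic radius R = A/P = 1.19/2.735 = 0.4349 m. Q_B = (1/0.026)·1.19·0.4349^(2/3)·√0.00037 = 0.5052 m³/s.
The larger discharge is 6.324 m³/s and the smaller is 0.5052 m³/s; the ratio is 12.5.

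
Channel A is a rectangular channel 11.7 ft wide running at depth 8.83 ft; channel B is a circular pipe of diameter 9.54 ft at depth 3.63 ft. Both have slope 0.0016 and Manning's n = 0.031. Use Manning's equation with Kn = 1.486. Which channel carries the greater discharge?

Channel A: Flow area A = b·y = 11.7 × 8.83 = 103.3 ft². Wetted perimeter P = b + 2y = 11.7 + 2×8.83 = 29.36 ft. Hydraulic radius R = A/P = 103.3/29.36 = 3.519 ft. Q_A = (1.486/0.031)·103.3·3.519^(2/3)·√0.0016 = 458.3 ft³/s.
Channel B: For a circular section of diameter D = 9.54 ft at depth y = 3.63 ft, the central angle is θ = 2 arccos(1 − 2y/D) = 2.659 rad. Then A = (D²/8)(θ − sin θ) = 24.97 ft² and P = Dθ/2 = 12.68 ft. Hydraulic radius R = A/P = 24.97/12.68 = 1.969 ft. Q_B = (1.486/0.031)·24.97·1.969^(2/3)·√0.0016 = 75.2 ft³/s.
Q_A = 458.3 ft³/s vs Q_B = 75.2 ft³/s, so channel A carries more.

channel A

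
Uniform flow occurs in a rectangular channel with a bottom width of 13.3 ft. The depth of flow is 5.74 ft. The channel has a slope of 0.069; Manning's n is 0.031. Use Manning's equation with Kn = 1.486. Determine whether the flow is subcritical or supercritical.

supercritical

Flow area A = b·y = 13.3 × 5.74 = 76.34 ft². Wetted perimeter P = b + 2y = 13.3 + 2×5.74 = 24.78 ft.
Hydraulic radius R = A/P = 76.34/24.78 = 3.081 ft.
V = (1.486/n) R^(2/3) √S = (1.486/0.031) × 3.081^(2/3) × √0.069 = 26.66 ft/s. Hydraulic depth D_h = A/T = 76.34/13.3 = 5.74 ft.
Froude number Fr = V/√(g·D_h) = 26.66/√(32.2×5.74) = 1.96, which is greater than 1, so the flow is supercritical.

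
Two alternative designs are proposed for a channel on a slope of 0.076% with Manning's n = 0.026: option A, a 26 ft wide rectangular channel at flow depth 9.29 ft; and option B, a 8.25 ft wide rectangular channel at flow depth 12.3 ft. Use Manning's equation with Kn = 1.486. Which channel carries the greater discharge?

channel A

Channel A: Flow area A = b·y = 26 × 9.29 = 241.5 ft². Wetted perimeter P = b + 2y = 26 + 2×9.29 = 44.58 ft. Hydraulic radius R = A/P = 241.5/44.58 = 5.418 ft. Q_A = (1.486/0.026)·241.5·5.418^(2/3)·√0.00076 = 1174 ft³/s.
Channel B: Flow area A = b·y = 8.25 × 12.3 = 101.5 ft². Wetted perimeter P = b + 2y = 8.25 + 2×12.3 = 32.85 ft. Hydraulic radius R = A/P = 101.5/32.85 = 3.089 ft. Q_B = (1.486/0.026)·101.5·3.089^(2/3)·√0.00076 = 339.1 ft³/s.
Q_A = 1174 ft³/s vs Q_B = 339.1 ft³/s, so channel A carries more.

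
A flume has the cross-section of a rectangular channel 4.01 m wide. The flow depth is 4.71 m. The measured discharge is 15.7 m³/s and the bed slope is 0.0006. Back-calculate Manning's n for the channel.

Flow area A = b·y = 4.01 × 4.71 = 18.89 m². Wetted perimeter P = b + 2y = 4.01 + 2×4.71 = 13.43 m.
Hydraulic radius R = A/P = 18.89/13.43 = 1.406 m.
Rearranging Manning's equation: n = (1/Q) A R^(2/3) S^(1/2) = (1/15.7) × 18.89 × 1.406^(2/3) × √0.0006 = 0.037.

n = 0.037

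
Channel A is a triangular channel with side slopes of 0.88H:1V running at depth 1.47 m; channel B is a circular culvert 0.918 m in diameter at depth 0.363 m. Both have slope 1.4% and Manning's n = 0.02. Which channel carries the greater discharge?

channel A

Channel A: For a triangular section with side slope z = 0.88: A = zy² = 0.88×1.47² = 1.902 m²; P = 2y√(1+z²) = 2×1.47×1.332 = 3.916 m. Hydraulic radius R = A/P = 1.902/3.916 = 0.4856 m. Q_A = (1/0.02)·1.902·0.4856^(2/3)·√0.014 = 6.95 m³/s.
Channel B: For a circular section of diameter D = 0.918 m at depth y = 0.363 m, the central angle is θ = 2 arccos(1 − 2y/D) = 2.72 rad. Then A = (D²/8)(θ − sin θ) = 0.2435 m² and P = Dθ/2 = 1.249 m. Hydraulic radius R = A/P = 0.2435/1.249 = 0.195 m. Q_B = (1/0.02)·0.2435·0.195^(2/3)·√0.014 = 0.4843 m³/s.
Q_A = 6.95 m³/s vs Q_B = 0.4843 m³/s, so channel A carries more.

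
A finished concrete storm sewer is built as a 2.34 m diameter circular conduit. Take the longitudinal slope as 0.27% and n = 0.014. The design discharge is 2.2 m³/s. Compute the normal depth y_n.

y_n = 0.704 m

Manning's equation rearranged: A R^(2/3) = nQ / (1·√S) = 0.014 × 2.2 / (√0.0027) = 0.5927.
At y = 0.507 m: A R^(2/3) = 0.3096 — short.
At y = 0.704 m: A R^(2/3) = 0.5923 — close enough.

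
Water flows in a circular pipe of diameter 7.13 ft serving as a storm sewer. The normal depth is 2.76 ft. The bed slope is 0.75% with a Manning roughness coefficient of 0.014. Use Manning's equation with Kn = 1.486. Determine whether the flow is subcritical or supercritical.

supercritical

For a circular section of diameter D = 7.13 ft at depth y = 2.76 ft, the central angle is θ = 2 arccos(1 − 2y/D) = 2.686 rad. Then A = (D²/8)(θ − sin θ) = 14.27 ft² and P = Dθ/2 = 9.576 ft.
Hydraulic radius R = A/P = 14.27/9.576 = 1.491 ft.
V = (1.486/n) R^(2/3) √S = (1.486/0.014) × 1.491^(2/3) × √0.0075 = 11.99 ft/s. Hydraulic depth D_h = A/T = 14.27/6.946 = 2.055 ft.
Froude number Fr = V/√(g·D_h) = 11.99/√(32.2×2.055) = 1.47, which is greater than 1, so the flow is supercritical.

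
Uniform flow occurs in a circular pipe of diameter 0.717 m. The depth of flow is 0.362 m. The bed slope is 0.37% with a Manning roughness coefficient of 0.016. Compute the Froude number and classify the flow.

subcritical

For a circular section of diameter D = 0.717 m at depth y = 0.362 m, the central angle is θ = 2 arccos(1 − 2y/D) = 3.161 rad. Then A = (D²/8)(θ − sin θ) = 0.2044 m² and P = Dθ/2 = 1.133 m.
Hydraulic radius R = A/P = 0.2044/1.133 = 0.1804 m.
V = (1/n) R^(2/3) √S = (1/0.016) × 0.1804^(2/3) × √0.0037 = 1.214 m/s. Hydraulic depth D_h = A/T = 0.2044/0.717 = 0.2851 m.
Froude number Fr = V/√(g·D_h) = 1.214/√(9.81×0.2851) = 0.726, which is less than 1, so the flow is subcritical.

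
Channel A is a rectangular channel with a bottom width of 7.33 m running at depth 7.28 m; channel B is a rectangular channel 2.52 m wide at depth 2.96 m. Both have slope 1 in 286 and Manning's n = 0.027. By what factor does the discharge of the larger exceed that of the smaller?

14.1

Channel A: Flow area A = b·y = 7.33 × 7.28 = 53.36 m². Wetted perimeter P = b + 2y = 7.33 + 2×7.28 = 21.89 m. Hydraulic radius R = A/P = 53.36/21.89 = 2.438 m. Q_A = (1/0.027)·53.36·2.438^(2/3)·√0.003497 = 211.7 m³/s.
Channel B: Flow area A = b·y = 2.52 × 2.96 = 7.459 m². Wetted perimeter P = b + 2y = 2.52 + 2×2.96 = 8.44 m. Hydraulic radius R = A/P = 7.459/8.44 = 0.8838 m. Q_B = (1/0.027)·7.459·0.8838^(2/3)·√0.003497 = 15.04 m³/s.
The larger discharge is 211.7 m³/s and the smaller is 15.04 m³/s; the ratio is 14.1.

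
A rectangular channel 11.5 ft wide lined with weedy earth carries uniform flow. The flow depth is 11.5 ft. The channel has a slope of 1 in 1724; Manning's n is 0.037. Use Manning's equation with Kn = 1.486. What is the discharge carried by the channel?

Q = 313 ft³/s

Flow area A = b·y = 11.5 × 11.5 = 132.2 ft². Wetted perimeter P = b + 2y = 11.5 + 2×11.5 = 34.5 ft.
Hydraulic radius R = A/P = 132.2/34.5 = 3.833 ft.
Manning's equation: Q = (1.486/n) A R^(2/3) S^(1/2) = (1.486/0.037) × 132.2 × 3.833^(2/3) × 0.00058^(1/2) = 313 ft³/s.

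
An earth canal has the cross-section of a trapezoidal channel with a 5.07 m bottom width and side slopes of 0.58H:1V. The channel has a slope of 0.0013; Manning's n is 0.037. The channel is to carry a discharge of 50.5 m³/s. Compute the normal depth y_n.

y_n = 4.18 m

Manning's equation rearranged: A R^(2/3) = nQ / (1·√S) = 0.037 × 50.5 / (√0.0013) = 51.82.
At y = 5.19 m: A R^(2/3) = 76.35 — too large.
At y = 3.48 m: A R^(2/3) = 37.58 — too small.
At y = 4.18 m: A R^(2/3) = 51.8 — close enough.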